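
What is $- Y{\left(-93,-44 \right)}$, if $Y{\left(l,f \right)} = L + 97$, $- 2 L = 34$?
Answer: $-80$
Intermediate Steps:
$L = -17$ ($L = \left(- \frac{1}{2}\right) 34 = -17$)
$Y{\left(l,f \right)} = 80$ ($Y{\left(l,f \right)} = -17 + 97 = 80$)
$- Y{\left(-93,-44 \right)} = \left(-1\right) 80 = -80$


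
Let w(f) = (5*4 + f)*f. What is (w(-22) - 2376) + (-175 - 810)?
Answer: -3317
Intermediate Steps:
w(f) = f*(20 + f) (w(f) = (20 + f)*f = f*(20 + f))
(w(-22) - 2376) + (-175 - 810) = (-22*(20 - 22) - 2376) + (-175 - 810) = (-22*(-2) - 2376) - 985 = (44 - 2376) - 985 = -2332 - 985 = -3317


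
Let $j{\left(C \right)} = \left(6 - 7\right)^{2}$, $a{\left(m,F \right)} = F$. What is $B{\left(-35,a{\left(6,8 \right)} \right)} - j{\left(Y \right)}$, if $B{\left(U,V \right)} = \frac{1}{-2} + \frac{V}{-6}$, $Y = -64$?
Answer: $- \frac{17}{6} \approx -2.8333$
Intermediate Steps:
$B{\left(U,V \right)} = - \frac{1}{2} - \frac{V}{6}$ ($B{\left(U,V \right)} = - \frac{1}{2} + V \left(- \frac{1}{6}\right) = - \frac{1}{2} - \frac{V}{6}$)
$j{\left(C \right)} = 1$ ($j{\left(C \right)} = \left(-1\right)^{2} = 1$)
$B{\left(-35,a{\left(6,8 \right)} \right)} - j{\left(Y \right)} = \left(- \frac{1}{2} - \frac{4}{3}\right) - 1 = - \frac{11}{6} - 1 = - \frac{17}{6}$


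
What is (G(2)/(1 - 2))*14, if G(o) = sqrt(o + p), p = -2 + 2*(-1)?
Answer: -14*I*sqrt(2) ≈ -19.799*I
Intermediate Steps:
p = -4 (p = -2 - 2 = -4)
G(o) = sqrt(-4 + o) (G(o) = sqrt(o - 4) = sqrt(-4 + o))
(G(2)/(1 - 2))*14 = (sqrt(-4 + 2)/(1 - 2))*14 = (sqrt(-2)/(-1))*14 = ((I*sqrt(2))*(-1))*14 = -I*sqrt(2)*14 = -14*I*sqrt(2)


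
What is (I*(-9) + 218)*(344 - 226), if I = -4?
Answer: 29972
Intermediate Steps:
(I*(-9) + 218)*(344 - 226) = (-4*(-9) + 218)*(344 - 226) = (36 + 218)*118 = 254*118 = 29972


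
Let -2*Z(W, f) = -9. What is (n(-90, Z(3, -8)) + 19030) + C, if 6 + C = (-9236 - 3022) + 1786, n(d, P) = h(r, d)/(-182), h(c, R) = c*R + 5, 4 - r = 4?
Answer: 1556459/182 ≈ 8552.0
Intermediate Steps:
Z(W, f) = 9/2 (Z(W, f) = -½*(-9) = 9/2)
r = 0 (r = 4 - 1*4 = 4 - 4 = 0)
h(c, R) = 5 + R*c (h(c, R) = R*c + 5 = 5 + R*c)
n(d, P) = -5/182 (n(d, P) = (5 + d*0)/(-182) = (5 + 0)*(-1/182) = 5*(-1/182) = -5/182)
C = -10478 (C = -6 + ((-9236 - 3022) + 1786) = -6 + (-12258 + 1786) = -6 - 10472 = -10478)
(n(-90, Z(3, -8)) + 19030) + C = (-5/182 + 19030) - 10478 = 3463455/182 - 10478 = 1556459/182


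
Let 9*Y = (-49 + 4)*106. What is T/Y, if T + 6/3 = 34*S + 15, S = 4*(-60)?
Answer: 8147/530 ≈ 15.372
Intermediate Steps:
S = -240
T = -8147 (T = -2 + (34*(-240) + 15) = -2 + (-8160 + 15) = -2 - 8145 = -8147)
Y = -530 (Y = ((-49 + 4)*106)/9 = (-45*106)/9 = (1/9)*(-4770) = -530)
T/Y = -8147/(-530) = -8147*(-1/530) = 8147/530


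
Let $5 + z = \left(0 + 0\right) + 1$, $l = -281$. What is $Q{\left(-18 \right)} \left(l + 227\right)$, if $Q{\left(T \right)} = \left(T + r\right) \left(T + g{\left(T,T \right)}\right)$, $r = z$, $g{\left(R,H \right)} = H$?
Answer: $-42768$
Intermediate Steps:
$z = -4$ ($z = -5 + \left(\left(0 + 0\right) + 1\right) = -5 + \left(0 + 1\right) = -5 + 1 = -4$)
$r = -4$
$Q{\left(T \right)} = 2 T \left(-4 + T\right)$ ($Q{\left(T \right)} = \left(T - 4\right) \left(T + T\right) = \left(-4 + T\right) 2 T = 2 T \left(-4 + T\right)$)
$Q{\left(-18 \right)} \left(l + 227\right) = 2 \left(-18\right) \left(-4 - 18\right) \left(-281 + 227\right) = 2 \left(-18\right) \left(-22\right) \left(-54\right) = 792 \left(-54\right) = -42768$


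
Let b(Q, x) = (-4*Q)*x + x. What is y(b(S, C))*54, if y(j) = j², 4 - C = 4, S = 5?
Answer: 0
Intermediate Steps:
C = 0 (C = 4 - 1*4 = 4 - 4 = 0)
b(Q, x) = x - 4*Q*x (b(Q, x) = -4*Q*x + x = x - 4*Q*x)
y(b(S, C))*54 = (0*(1 - 4*5))²*54 = (0*(1 - 20))²*54 = (0*(-19))²*54 = 0²*54 = 0*54 = 0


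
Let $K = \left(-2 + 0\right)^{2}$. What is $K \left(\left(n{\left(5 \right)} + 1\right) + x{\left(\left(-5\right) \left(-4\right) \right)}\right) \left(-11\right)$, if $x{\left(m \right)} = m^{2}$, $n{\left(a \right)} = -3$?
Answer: $-17512$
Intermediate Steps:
$K = 4$ ($K = \left(-2\right)^{2} = 4$)
$K \left(\left(n{\left(5 \right)} + 1\right) + x{\left(\left(-5\right) \left(-4\right) \right)}\right) \left(-11\right) = 4 \left(\left(-3 + 1\right) + \left(\left(-5\right) \left(-4\right)\right)^{2}\right) \left(-11\right) = 4 \left(-2 + 20^{2}\right) \left(-11\right) = 4 \left(-2 + 400\right) \left(-11\right) = 4 \cdot 398 \left(-11\right) = 1592 \left(-11\right) = -17512$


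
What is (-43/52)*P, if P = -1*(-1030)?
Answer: -22145/26 ≈ -851.73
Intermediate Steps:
P = 1030
(-43/52)*P = -43/52*1030 = -22145/26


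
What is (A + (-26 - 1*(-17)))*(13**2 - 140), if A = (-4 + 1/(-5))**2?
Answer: 6264/25 ≈ 250.56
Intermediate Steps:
A = 441/25 (A = (-4 - 1/5)**2 = (-21/5)**2 = 441/25 ≈ 17.640)
(A + (-26 - 1*(-17)))*(13**2 - 140) = (441/25 + (-26 - 1*(-17)))*(13**2 - 140) = (441/25 + (-26 + 17))*(169 - 140) = (441/25 - 9)*29 = (216/25)*29 = 6264/25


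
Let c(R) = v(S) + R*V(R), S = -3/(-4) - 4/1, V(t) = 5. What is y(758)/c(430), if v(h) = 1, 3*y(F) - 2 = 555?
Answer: 557/6453 ≈ 0.086316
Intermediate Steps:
y(F) = 557/3 (y(F) = 2/3 + (1/3)*555 = 2/3 + 185 = 557/3)
S = -13/4 (S = -3*(-1/4) - 4*1 = 3/4 - 4 = -13/4 ≈ -3.2500)
c(R) = 1 + 5*R (c(R) = 1 + R*5 = 1 + 5*R)
y(758)/c(430) = 557/(3*(1 + 5*430)) = 557/(3*(1 + 2150)) = (557/3)/2151 = (557/3)*(1/2151) = 557/6453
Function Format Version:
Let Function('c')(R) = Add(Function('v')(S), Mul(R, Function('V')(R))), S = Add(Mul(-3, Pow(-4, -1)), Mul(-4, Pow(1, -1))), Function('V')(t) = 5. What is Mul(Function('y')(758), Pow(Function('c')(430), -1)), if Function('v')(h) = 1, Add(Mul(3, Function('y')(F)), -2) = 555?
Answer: Rational(557, 6453) ≈ 0.086316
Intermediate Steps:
Function('y')(F) = Rational(557, 3) (Function('y')(F) = Add(Rational(2, 3), Mul(Rational(1, 3), 555)) = Add(Rational(2, 3), 185) = Rational(557, 3))
S = Rational(-13, 4) (S = Add(Mul(-3, Rational(-1, 4)), Mul(-4, 1)) = Add(Rational(3, 4), -4) = Rational(-13, 4) ≈ -3.2500)
Function('c')(R) = Add(1, Mul(5, R)) (Function('c')(R) = Add(1, Mul(R, 5)) = Add(1, Mul(5, R)))
Mul(Function('y')(758), Pow(Function('c')(430), -1)) = Mul(Rational(557, 3), Pow(Add(1, Mul(5, 430)), -1)) = Mul(Rational(557, 3), Pow(Add(1, 2150), -1)) = Mul(Rational(557, 3), Pow(2151, -1)) = Mul(Rational(557, 3), Rational(1, 2151)) = Rational(557, 6453)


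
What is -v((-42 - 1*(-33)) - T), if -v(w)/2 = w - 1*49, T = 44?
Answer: -204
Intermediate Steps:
v(w) = 98 - 2*w (v(w) = -2*(w - 1*49) = -2*(w - 49) = -2*(-49 + w) = 98 - 2*w)
-v((-42 - 1*(-33)) - T) = -(98 - 2*((-42 - 1*(-33)) - 1*44)) = -(98 - 2*((-42 + 33) - 44)) = -(98 - 2*(-9 - 44)) = -(98 - 2*(-53)) = -(98 + 106) = -1*204 = -204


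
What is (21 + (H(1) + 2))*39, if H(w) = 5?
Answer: 1092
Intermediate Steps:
(21 + (H(1) + 2))*39 = (21 + (5 + 2))*39 = (21 + 7)*39 = 28*39 = 1092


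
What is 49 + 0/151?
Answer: 49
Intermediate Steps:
49 + 0/151 = 49 + (1/151)*0 = 49 + 0 = 49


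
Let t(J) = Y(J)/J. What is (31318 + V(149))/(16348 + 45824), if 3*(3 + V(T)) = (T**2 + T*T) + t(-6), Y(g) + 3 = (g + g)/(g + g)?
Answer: 207521/279774 ≈ 0.74174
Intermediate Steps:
Y(g) = -2 (Y(g) = -3 + (g + g)/(g + g) = -3 + (2*g)/((2*g)) = -3 + (2*g)*(1/(2*g)) = -3 + 1 = -2)
t(J) = -2/J
V(T) = -26/9 + 2*T**2/3 (V(T) = -3 + ((T**2 + T*T) - 2/(-6))/3 = -3 + ((T**2 + T**2) - 2*(-1/6))/3 = -3 + (2*T**2 + 1/3)/3 = -3 + (1/3 + 2*T**2)/3 = -3 + (1/9 + 2*T**2/3) = -26/9 + 2*T**2/3)
(31318 + V(149))/(16348 + 45824) = (31318 + (-26/9 + (2/3)*149**2))/(16348 + 45824) = (31318 + (-26/9 + (2/3)*22201))/62172 = (31318 + (-26/9 + 44402/3))*(1/62172) = (31318 + 133180/9)*(1/62172) = (415042/9)*(1/62172) = 207521/279774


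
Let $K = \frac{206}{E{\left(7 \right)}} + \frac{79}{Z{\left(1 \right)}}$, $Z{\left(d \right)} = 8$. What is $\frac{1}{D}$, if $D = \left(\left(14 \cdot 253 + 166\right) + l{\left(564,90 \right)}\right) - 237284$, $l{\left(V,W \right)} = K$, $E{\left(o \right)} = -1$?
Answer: $- \frac{8}{1870177} \approx -4.2777 \cdot 10^{-6}$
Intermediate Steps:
$K = - \frac{1569}{8}$ ($K = \frac{206}{-1} + \frac{79}{8} = 206 \left(-1\right) + 79 \cdot \frac{1}{8} = -206 + \frac{79}{8} = - \frac{1569}{8} \approx -196.13$)
$l{\left(V,W \right)} = - \frac{1569}{8}$
$D = - \frac{1870177}{8}$ ($D = \left(\left(14 \cdot 253 + 166\right) - \frac{1569}{8}\right) - 237284 = \left(\left(3542 + 166\right) - \frac{1569}{8}\right) - 237284 = \left(3708 - \frac{1569}{8}\right) - 237284 = \frac{28095}{8} - 237284 = - \frac{1870177}{8} \approx -2.3377 \cdot 10^{5}$)
$\frac{1}{D} = \frac{1}{- \frac{1870177}{8}} = - \frac{8}{1870177}$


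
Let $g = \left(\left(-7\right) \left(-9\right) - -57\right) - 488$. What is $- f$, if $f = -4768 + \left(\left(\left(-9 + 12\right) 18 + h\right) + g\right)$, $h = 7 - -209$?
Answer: $4866$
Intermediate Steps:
$g = -368$ ($g = \left(63 + 57\right) - 488 = 120 - 488 = -368$)
$h = 216$ ($h = 7 + 209 = 216$)
$f = -4866$ ($f = -4768 - \left(152 - \left(-9 + 12\right) 18\right) = -4768 + \left(\left(3 \cdot 18 + 216\right) - 368\right) = -4768 + \left(\left(54 + 216\right) - 368\right) = -4768 + \left(270 - 368\right) = -4768 - 98 = -4866$)
$- f = \left(-1\right) \left(-4866\right) = 4866$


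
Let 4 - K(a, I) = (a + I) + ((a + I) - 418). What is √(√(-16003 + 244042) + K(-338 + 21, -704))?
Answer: √(2464 + √228039) ≈ 54.236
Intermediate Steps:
K(a, I) = 422 - 2*I - 2*a (K(a, I) = 4 - ((a + I) + ((a + I) - 418)) = 4 - ((I + a) + ((I + a) - 418)) = 4 - ((I + a) + (-418 + I + a)) = 4 - (-418 + 2*I + 2*a) = 4 + (418 - 2*I - 2*a) = 422 - 2*I - 2*a)
√(√(-16003 + 244042) + K(-338 + 21, -704)) = √(√(-16003 + 244042) + (422 - 2*(-704) - 2*(-338 + 21))) = √(√228039 + (422 + 1408 - 2*(-317))) = √(√228039 + (422 + 1408 + 634)) = √(√228039 + 2464) = √(2464 + √228039)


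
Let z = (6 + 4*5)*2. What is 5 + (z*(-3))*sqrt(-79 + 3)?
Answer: 5 - 312*I*sqrt(19) ≈ 5.0 - 1360.0*I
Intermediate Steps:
z = 52 (z = (6 + 20)*2 = 26*2 = 52)
5 + (z*(-3))*sqrt(-79 + 3) = 5 + (52*(-3))*sqrt(-79 + 3) = 5 - 312*I*sqrt(19)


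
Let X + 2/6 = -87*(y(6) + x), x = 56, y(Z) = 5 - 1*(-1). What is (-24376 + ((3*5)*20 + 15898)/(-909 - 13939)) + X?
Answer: -663069161/22272 ≈ -29771.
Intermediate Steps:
y(Z) = 6 (y(Z) = 5 + 1 = 6)
X = -16183/3 (X = -⅓ - 87*(6 + 56) = -⅓ - 87*62 = -⅓ - 5394 = -16183/3 ≈ -5394.3)
(-24376 + ((3*5)*20 + 15898)/(-909 - 13939)) + X = (-24376 + ((3*5)*20 + 15898)/(-909 - 13939)) - 16183/3 = (-24376 + (15*20 + 15898)/(-14848)) - 16183/3 = (-24376 + (300 + 15898)*(-1/14848)) - 16183/3 = (-24376 + 16198*(-1/14848)) - 16183/3 = (-24376 - 8099/7424) - 16183/3 = -180975523/7424 - 16183/3 = -663069161/22272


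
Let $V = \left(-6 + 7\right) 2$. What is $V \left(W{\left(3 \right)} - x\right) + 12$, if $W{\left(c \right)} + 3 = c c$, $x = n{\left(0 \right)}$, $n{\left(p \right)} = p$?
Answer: $24$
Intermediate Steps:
$x = 0$
$W{\left(c \right)} = -3 + c^{2}$ ($W{\left(c \right)} = -3 + c c = -3 + c^{2}$)
$V = 2$ ($V = 1 \cdot 2 = 2$)
$V \left(W{\left(3 \right)} - x\right) + 12 = 2 \left(\left(-3 + 3^{2}\right) - 0\right) + 12 = 2 \left(\left(-3 + 9\right) + 0\right) + 12 = 2 \left(6 + 0\right) + 12 = 2 \cdot 6 + 12 = 12 + 12 = 24$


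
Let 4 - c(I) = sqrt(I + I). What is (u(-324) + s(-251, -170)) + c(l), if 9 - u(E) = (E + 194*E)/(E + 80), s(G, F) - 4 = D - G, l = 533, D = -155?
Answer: -8902/61 - sqrt(1066) ≈ -178.58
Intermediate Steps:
s(G, F) = -151 - G (s(G, F) = 4 + (-155 - G) = -151 - G)
c(I) = 4 - sqrt(2)*sqrt(I) (c(I) = 4 - sqrt(I + I) = 4 - sqrt(2*I) = 4 - sqrt(2)*sqrt(I))
u(E) = 9 - 195*E/(80 + E) (u(E) = 9 - (E + 194*E)/(E + 80) = 9 - 195*E/(80 + E))
(u(-324) + s(-251, -170)) + c(l) = (6*(120 - 31*(-324))/(80 - 324) + (-151 - 1*(-251))) + (4 - sqrt(2)*sqrt(533)) = (6*(120 + 10044)/(-244) + (-151 + 251)) + (4 - sqrt(1066)) = (6*(-1/244)*10164 + 100) + (4 - sqrt(1066)) = (-15246/61 + 100) + (4 - sqrt(1066)) = -9146/61 + (4 - sqrt(1066)) = -8902/61 - sqrt(1066)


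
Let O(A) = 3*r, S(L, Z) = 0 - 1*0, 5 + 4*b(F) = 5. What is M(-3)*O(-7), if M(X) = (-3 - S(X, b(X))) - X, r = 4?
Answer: 0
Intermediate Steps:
b(F) = 0 (b(F) = -5/4 + (¼)*5 = -5/4 + 5/4 = 0)
S(L, Z) = 0 (S(L, Z) = 0 + 0 = 0)
O(A) = 12 (O(A) = 3*4 = 12)
M(X) = -3 - X (M(X) = (-3 - 1*0) - X = (-3 + 0) - X = -3 - X)
M(-3)*O(-7) = (-3 - 1*(-3))*12 = (-3 + 3)*12 = 0*12 = 0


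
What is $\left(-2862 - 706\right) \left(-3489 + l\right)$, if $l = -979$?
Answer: $15941824$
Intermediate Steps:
$\left(-2862 - 706\right) \left(-3489 + l\right) = \left(-2862 - 706\right) \left(-3489 - 979\right) = \left(-3568\right) \left(-4468\right) = 15941824$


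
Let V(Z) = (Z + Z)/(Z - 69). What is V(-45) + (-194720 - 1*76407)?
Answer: -5151398/19 ≈ -2.7113e+5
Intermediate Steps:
V(Z) = 2*Z/(-69 + Z) (V(Z) = (2*Z)/(-69 + Z) = 2*Z/(-69 + Z))
V(-45) + (-194720 - 1*76407) = 2*(-45)/(-69 - 45) + (-194720 - 1*76407) = 2*(-45)/(-114) + (-194720 - 76407) = 2*(-45)*(-1/114) - 271127 = 15/19 - 271127 = -5151398/19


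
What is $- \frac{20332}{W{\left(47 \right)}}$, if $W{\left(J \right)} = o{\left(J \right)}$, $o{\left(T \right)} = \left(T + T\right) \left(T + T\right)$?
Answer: $- \frac{5083}{2209} \approx -2.301$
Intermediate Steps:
$o{\left(T \right)} = 4 T^{2}$ ($o{\left(T \right)} = 2 T 2 T = 4 T^{2}$)
$W{\left(J \right)} = 4 J^{2}$
$- \frac{20332}{W{\left(47 \right)}} = - \frac{20332}{4 \cdot 47^{2}} = - \frac{20332}{4 \cdot 2209} = - \frac{20332}{8836} = \left(-20332\right) \frac{1}{8836} = - \frac{5083}{2209}$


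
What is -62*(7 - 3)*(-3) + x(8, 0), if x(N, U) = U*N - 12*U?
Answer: 744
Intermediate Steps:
x(N, U) = -12*U + N*U (x(N, U) = N*U - 12*U = -12*U + N*U)
-62*(7 - 3)*(-3) + x(8, 0) = -62*(7 - 3)*(-3) + 0*(-12 + 8) = -248*(-3) + 0*(-4) = -62*(-12) + 0 = 744 + 0 = 744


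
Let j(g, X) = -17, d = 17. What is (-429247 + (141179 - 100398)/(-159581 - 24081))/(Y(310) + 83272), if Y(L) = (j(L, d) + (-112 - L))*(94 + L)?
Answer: 78836403295/17279655608 ≈ 4.5624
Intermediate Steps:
Y(L) = (-129 - L)*(94 + L) (Y(L) = (-17 + (-112 - L))*(94 + L) = (-129 - L)*(94 + L))
(-429247 + (141179 - 100398)/(-159581 - 24081))/(Y(310) + 83272) = (-429247 + (141179 - 100398)/(-159581 - 24081))/((-12126 - 1*310² - 223*310) + 83272) = (-429247 + 40781/(-183662))/((-12126 - 1*96100 - 69130) + 83272) = (-429247 + 40781*(-1/183662))/((-12126 - 96100 - 69130) + 83272) = (-429247 - 40781/183662)/(-177356 + 83272) = -78836403295/183662/(-94084) = -78836403295/183662*(-1/94084) = 78836403295/17279655608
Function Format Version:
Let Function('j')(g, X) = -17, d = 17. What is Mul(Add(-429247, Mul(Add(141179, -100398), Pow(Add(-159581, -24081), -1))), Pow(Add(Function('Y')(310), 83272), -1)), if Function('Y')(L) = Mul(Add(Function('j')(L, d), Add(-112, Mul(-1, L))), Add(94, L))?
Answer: Rational(78836403295, 17279655608) ≈ 4.5624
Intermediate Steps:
Function('Y')(L) = Mul(Add(-129, Mul(-1, L)), Add(94, L)) (Function('Y')(L) = Mul(Add(-17, Add(-112, Mul(-1, L))), Add(94, L)) = Mul(Add(-129, Mul(-1, L)), Add(94, L)))
Mul(Add(-429247, Mul(Add(141179, -100398), Pow(Add(-159581, -24081), -1))), Pow(Add(Function('Y')(310), 83272), -1)) = Mul(Add(-429247, Mul(Add(141179, -100398), Pow(Add(-159581, -24081), -1))), Pow(Add(Add(-12126, Mul(-1, Pow(310, 2)), Mul(-223, 310)), 83272), -1)) = Mul(Add(-429247, Mul(40781, Pow(-183662, -1))), Pow(Add(Add(-12126, Mul(-1, 96100), -69130), 83272), -1)) = Mul(Add(-429247, Mul(40781, Rational(-1, 183662))), Pow(Add(Add(-12126, -96100, -69130), 83272), -1)) = Mul(Add(-429247, Rational(-40781, 183662)), Pow(Add(-177356, 83272), -1)) = Mul(Rational(-78836403295, 183662), Pow(-94084, -1)) = Mul(Rational(-78836403295, 183662), Rational(-1, 94084)) = Rational(78836403295, 17279655608)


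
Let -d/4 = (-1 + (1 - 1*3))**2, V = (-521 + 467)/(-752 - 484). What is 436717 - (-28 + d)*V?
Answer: 44982139/103 ≈ 4.3672e+5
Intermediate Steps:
V = 9/206 (V = -54/(-1236) = -54*(-1/1236) = 9/206 ≈ 0.043689)
d = -36 (d = -4*(-1 + (1 - 1*3))**2 = -4*(-1 + (1 - 3))**2 = -4*(-1 - 2)**2 = -4*(-3)**2 = -4*9 = -36)
436717 - (-28 + d)*V = 436717 - (-28 - 36)*9/206 = 436717 - (-64)*9/206 = 436717 - 1*(-288/103) = 436717 + 288/103 = 44982139/103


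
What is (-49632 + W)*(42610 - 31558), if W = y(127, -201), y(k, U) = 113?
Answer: -547283988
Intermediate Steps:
W = 113
(-49632 + W)*(42610 - 31558) = (-49632 + 113)*(42610 - 31558) = -49519*11052 = -547283988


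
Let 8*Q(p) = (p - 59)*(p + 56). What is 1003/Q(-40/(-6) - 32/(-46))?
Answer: -9550566/3894359 ≈ -2.4524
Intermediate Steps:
Q(p) = (-59 + p)*(56 + p)/8 (Q(p) = ((p - 59)*(p + 56))/8 = ((-59 + p)*(56 + p))/8 = (-59 + p)*(56 + p)/8)
1003/Q(-40/(-6) - 32/(-46)) = 1003/(-413 - 3*(-40/(-6) - 32/(-46))/8 + (-40/(-6) - 32/(-46))²/8) = 1003/(-413 - 3*(-40*(-⅙) - 32*(-1/46))/8 + (-40*(-⅙) - 32*(-1/46))²/8) = 1003/(-413 - 3*(20/3 + 16/23)/8 + (20/3 + 16/23)²/8) = 1003/(-413 - 3/8*508/69 + (508/69)²/8) = 1003/(-413 - 127/46 + (⅛)*(258064/4761)) = 1003/(-413 - 127/46 + 32258/4761) = 1003/(-3894359/9522) = 1003*(-9522/3894359) = -9550566/3894359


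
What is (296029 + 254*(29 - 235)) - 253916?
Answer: -10211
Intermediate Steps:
(296029 + 254*(29 - 235)) - 253916 = (296029 + 254*(-206)) - 253916 = (296029 - 52324) - 253916 = 243705 - 253916 = -10211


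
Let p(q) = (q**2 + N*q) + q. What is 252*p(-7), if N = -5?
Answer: 19404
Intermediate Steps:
p(q) = q**2 - 4*q (p(q) = (q**2 - 5*q) + q = q**2 - 4*q)
252*p(-7) = 252*(-7*(-4 - 7)) = 252*(-7*(-11)) = 252*77 = 19404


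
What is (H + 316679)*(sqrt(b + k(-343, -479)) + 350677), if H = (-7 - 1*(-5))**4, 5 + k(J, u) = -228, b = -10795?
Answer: 111057652515 + 633390*I*sqrt(2757) ≈ 1.1106e+11 + 3.3258e+7*I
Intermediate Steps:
k(J, u) = -233 (k(J, u) = -5 - 228 = -233)
H = 16 (H = (-7 + 5)**4 = (-2)**4 = 16)
(H + 316679)*(sqrt(b + k(-343, -479)) + 350677) = (16 + 316679)*(sqrt(-10795 - 233) + 350677) = 316695*(sqrt(-11028) + 350677) = 316695*(2*I*sqrt(2757) + 350677) = 316695*(350677 + 2*I*sqrt(2757)) = 111057652515 + 633390*I*sqrt(2757)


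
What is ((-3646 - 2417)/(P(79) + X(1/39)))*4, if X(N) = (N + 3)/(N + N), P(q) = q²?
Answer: -2021/525 ≈ -3.8495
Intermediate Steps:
X(N) = (3 + N)/(2*N) (X(N) = (3 + N)/((2*N)) = (3 + N)*(1/(2*N)) = (3 + N)/(2*N))
((-3646 - 2417)/(P(79) + X(1/39)))*4 = ((-3646 - 2417)/(79² + (3 + 1/39)/(2*(1/39))))*4 = -6063/(6241 + (3 + 1/39)/(2*(1/39)))*4 = -6063/(6241 + (½)*39*(118/39))*4 = -6063/(6241 + 59)*4 = -6063/6300*4 = -6063*1/6300*4 = -2021/2100*4 = -2021/525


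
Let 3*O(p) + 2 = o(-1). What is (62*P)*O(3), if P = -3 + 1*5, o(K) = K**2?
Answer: -124/3 ≈ -41.333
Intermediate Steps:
O(p) = -1/3 (O(p) = -2/3 + (1/3)*(-1)**2 = -2/3 + (1/3)*1 = -2/3 + 1/3 = -1/3)
P = 2 (P = -3 + 5 = 2)
(62*P)*O(3) = (62*2)*(-1/3) = 124*(-1/3) = -124/3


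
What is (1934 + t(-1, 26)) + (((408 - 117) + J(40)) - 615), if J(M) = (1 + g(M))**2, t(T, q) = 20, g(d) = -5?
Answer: 1646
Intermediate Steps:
J(M) = 16 (J(M) = (1 - 5)**2 = (-4)**2 = 16)
(1934 + t(-1, 26)) + (((408 - 117) + J(40)) - 615) = (1934 + 20) + (((408 - 117) + 16) - 615) = 1954 + ((291 + 16) - 615) = 1954 + (307 - 615) = 1954 - 308 = 1646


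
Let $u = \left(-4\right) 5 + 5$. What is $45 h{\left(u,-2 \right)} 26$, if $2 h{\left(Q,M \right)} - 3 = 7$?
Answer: $5850$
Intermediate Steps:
$u = -15$ ($u = -20 + 5 = -15$)
$h{\left(Q,M \right)} = 5$ ($h{\left(Q,M \right)} = \frac{3}{2} + \frac{1}{2} \cdot 7 = \frac{3}{2} + \frac{7}{2} = 5$)
$45 h{\left(u,-2 \right)} 26 = 45 \cdot 5 \cdot 26 = 225 \cdot 26 = 5850$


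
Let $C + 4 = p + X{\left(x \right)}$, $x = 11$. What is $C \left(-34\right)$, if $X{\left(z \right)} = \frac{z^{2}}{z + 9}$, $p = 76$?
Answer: $- \frac{26537}{10} \approx -2653.7$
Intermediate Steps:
$X{\left(z \right)} = \frac{z^{2}}{9 + z}$
$C = \frac{1561}{20}$ ($C = -4 + \left(76 + \frac{11^{2}}{9 + 11}\right) = -4 + \left(76 + \frac{121}{20}\right) = -4 + \frac{1641}{20} = \frac{1561}{20} \approx 78.05$)
$C \left(-34\right) = \frac{1561}{20} \left(-34\right) = - \frac{26537}{10}$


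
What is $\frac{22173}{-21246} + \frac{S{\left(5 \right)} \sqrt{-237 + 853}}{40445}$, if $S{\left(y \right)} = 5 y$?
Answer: $- \frac{7391}{7082} + \frac{10 \sqrt{154}}{8089} \approx -1.0283$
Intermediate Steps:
$\frac{22173}{-21246} + \frac{S{\left(5 \right)} \sqrt{-237 + 853}}{40445} = \frac{22173}{-21246} + \frac{5 \cdot 5 \sqrt{-237 + 853}}{40445} = 22173 \left(- \frac{1}{21246}\right) + 25 \sqrt{616} \cdot \frac{1}{40445} = - \frac{7391}{7082} + 25 \cdot 2 \sqrt{154} \cdot \frac{1}{40445} = - \frac{7391}{7082} + 50 \sqrt{154} \cdot \frac{1}{40445} = - \frac{7391}{7082} + \frac{10 \sqrt{154}}{8089}$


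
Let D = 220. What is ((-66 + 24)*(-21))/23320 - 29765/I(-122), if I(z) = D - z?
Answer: -173454539/1993860 ≈ -86.994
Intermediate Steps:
I(z) = 220 - z
((-66 + 24)*(-21))/23320 - 29765/I(-122) = ((-66 + 24)*(-21))/23320 - 29765/(220 - 1*(-122)) = -42*(-21)*(1/23320) - 29765/(220 + 122) = 882*(1/23320) - 29765/342 = 441/11660 - 29765*1/342 = 441/11660 - 29765/342 = -173454539/1993860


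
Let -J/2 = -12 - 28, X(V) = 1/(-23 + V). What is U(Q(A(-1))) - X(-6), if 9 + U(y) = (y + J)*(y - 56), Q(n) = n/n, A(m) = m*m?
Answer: -129455/29 ≈ -4464.0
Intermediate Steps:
A(m) = m**2
Q(n) = 1
J = 80 (J = -2*(-12 - 28) = -2*(-40) = 80)
U(y) = -9 + (-56 + y)*(80 + y) (U(y) = -9 + (y + 80)*(y - 56) = -9 + (80 + y)*(-56 + y) = -9 + (-56 + y)*(80 + y))
U(Q(A(-1))) - X(-6) = (-4489 + 1**2 + 24*1) - 1/(-23 - 6) = (-4489 + 1 + 24) - 1/(-29) = -4464 - 1*(-1/29) = -4464 + 1/29 = -129455/29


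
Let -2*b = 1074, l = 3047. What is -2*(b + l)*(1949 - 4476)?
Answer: 12685540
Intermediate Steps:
b = -537 (b = -½*1074 = -537)
-2*(b + l)*(1949 - 4476) = -2*(-537 + 3047)*(1949 - 4476) = -5020*(-2527) = -2*(-6342770) = 12685540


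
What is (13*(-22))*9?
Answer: -2574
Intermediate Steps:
(13*(-22))*9 = -286*9 = -2574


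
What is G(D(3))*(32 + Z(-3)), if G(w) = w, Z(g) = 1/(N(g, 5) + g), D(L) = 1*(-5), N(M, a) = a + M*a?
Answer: -2075/13 ≈ -159.62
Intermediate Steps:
D(L) = -5
Z(g) = 1/(5 + 6*g) (Z(g) = 1/(5*(1 + g) + g) = 1/((5 + 5*g) + g) = 1/(5 + 6*g))
G(D(3))*(32 + Z(-3)) = -5*(32 + 1/(5 + 6*(-3))) = -5*(32 + 1/(5 - 18)) = -5*(32 + 1/(-13)) = -5*(32 - 1/13) = -5*415/13 = -2075/13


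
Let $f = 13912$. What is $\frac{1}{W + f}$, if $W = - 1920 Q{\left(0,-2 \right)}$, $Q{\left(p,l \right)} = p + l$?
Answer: $\frac{1}{17752} \approx 5.6332 \cdot 10^{-5}$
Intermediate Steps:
$Q{\left(p,l \right)} = l + p$
$W = 3840$ ($W = - 1920 \left(-2 + 0\right) = \left(-1920\right) \left(-2\right) = 3840$)
$\frac{1}{W + f} = \frac{1}{3840 + 13912} = \frac{1}{17752}$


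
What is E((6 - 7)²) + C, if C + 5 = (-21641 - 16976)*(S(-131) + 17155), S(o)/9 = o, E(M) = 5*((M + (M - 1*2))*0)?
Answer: -616945197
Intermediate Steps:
E(M) = 0 (E(M) = 5*((M + (M - 2))*0) = 5*((M + (-2 + M))*0) = 5*((-2 + 2*M)*0) = 5*0 = 0)
S(o) = 9*o
C = -616945197 (C = -5 + (-21641 - 16976)*(9*(-131) + 17155) = -5 - 38617*(-1179 + 17155) = -5 - 38617*15976 = -5 - 616945192 = -616945197)
E((6 - 7)²) + C = 0 - 616945197 = -616945197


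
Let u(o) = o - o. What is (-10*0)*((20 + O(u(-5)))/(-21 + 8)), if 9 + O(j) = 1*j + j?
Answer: 0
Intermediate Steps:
u(o) = 0
O(j) = -9 + 2*j (O(j) = -9 + (1*j + j) = -9 + (j + j) = -9 + 2*j)
(-10*0)*((20 + O(u(-5)))/(-21 + 8)) = (-10*0)*((20 + (-9 + 2*0))/(-21 + 8)) = 0*((20 + (-9 + 0))/(-13)) = 0*((20 - 9)*(-1/13)) = 0*(11*(-1/13)) = 0*(-11/13) = 0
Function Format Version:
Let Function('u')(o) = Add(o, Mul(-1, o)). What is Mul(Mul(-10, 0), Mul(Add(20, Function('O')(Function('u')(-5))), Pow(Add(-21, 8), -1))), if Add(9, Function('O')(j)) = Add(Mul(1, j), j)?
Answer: 0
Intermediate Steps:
Function('u')(o) = 0
Function('O')(j) = Add(-9, Mul(2, j)) (Function('O')(j) = Add(-9, Add(Mul(1, j), j)) = Add(-9, Add(j, j)) = Add(-9, Mul(2, j)))
Mul(Mul(-10, 0), Mul(Add(20, Function('O')(Function('u')(-5))), Pow(Add(-21, 8), -1))) = Mul(Mul(-10, 0), Mul(Add(20, Add(-9, Mul(2, 0))), Pow(Add(-21, 8), -1))) = Mul(0, Mul(Add(20, Add(-9, 0)), Pow(-13, -1))) = Mul(0, Mul(Add(20, -9), Rational(-1, 13))) = Mul(0, Mul(11, Rational(-1, 13))) = Mul(0, Rational(-11, 13)) = 0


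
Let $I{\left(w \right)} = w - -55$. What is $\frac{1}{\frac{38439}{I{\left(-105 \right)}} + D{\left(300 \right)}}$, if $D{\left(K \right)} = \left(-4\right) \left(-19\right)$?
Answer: $- \frac{50}{34639} \approx -0.0014435$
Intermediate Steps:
$D{\left(K \right)} = 76$
$I{\left(w \right)} = 55 + w$ ($I{\left(w \right)} = w + 55 = 55 + w$)
$\frac{1}{\frac{38439}{I{\left(-105 \right)}} + D{\left(300 \right)}} = \frac{1}{\frac{38439}{55 - 105} + 76} = \frac{1}{\frac{38439}{-50} + 76} = \frac{1}{38439 \left(- \frac{1}{50}\right) + 76} = \frac{1}{- \frac{38439}{50} + 76} = \frac{1}{- \frac{34639}{50}} = - \frac{50}{34639}$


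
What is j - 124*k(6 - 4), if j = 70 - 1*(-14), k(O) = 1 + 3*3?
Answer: -1156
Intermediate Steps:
k(O) = 10 (k(O) = 1 + 9 = 10)
j = 84 (j = 70 + 14 = 84)
j - 124*k(6 - 4) = 84 - 124*10 = 84 - 1240 = -1156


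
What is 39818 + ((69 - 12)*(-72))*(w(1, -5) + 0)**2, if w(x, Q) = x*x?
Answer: 35714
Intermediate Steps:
w(x, Q) = x**2
39818 + ((69 - 12)*(-72))*(w(1, -5) + 0)**2 = 39818 + ((69 - 12)*(-72))*(1**2 + 0)**2 = 39818 + (57*(-72))*(1 + 0)**2 = 39818 - 4104*1**2 = 39818 - 4104*1 = 39818 - 4104 = 35714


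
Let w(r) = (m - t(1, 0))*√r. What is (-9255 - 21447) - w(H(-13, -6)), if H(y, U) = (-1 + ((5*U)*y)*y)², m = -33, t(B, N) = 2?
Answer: 146783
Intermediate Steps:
H(y, U) = (-1 + 5*U*y²)² (H(y, U) = (-1 + (5*U*y)*y)² = (-1 + 5*U*y²)²)
w(r) = -35*√r (w(r) = (-33 - 1*2)*√r = (-33 - 2)*√r = -35*√r)
(-9255 - 21447) - w(H(-13, -6)) = (-9255 - 21447) - (-35)*√((-1 + 5*(-6)*(-13)²)²) = -30702 - (-35)*√((-1 + 5*(-6)*169)²) = -30702 - (-35)*√((-1 - 5070)²) = -30702 - (-35)*√((-5071)²) = -30702 - (-35)*√25715041 = -30702 - (-35)*5071 = -30702 - 1*(-177485) = -30702 + 177485 = 146783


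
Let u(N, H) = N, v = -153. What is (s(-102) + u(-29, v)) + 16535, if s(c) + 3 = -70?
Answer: 16433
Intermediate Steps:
s(c) = -73 (s(c) = -3 - 70 = -73)
(s(-102) + u(-29, v)) + 16535 = (-73 - 29) + 16535 = -102 + 16535 = 16433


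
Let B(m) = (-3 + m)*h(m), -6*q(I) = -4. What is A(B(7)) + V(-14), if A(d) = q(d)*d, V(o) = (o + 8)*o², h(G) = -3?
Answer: -1184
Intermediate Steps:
q(I) = ⅔ (q(I) = -⅙*(-4) = ⅔)
V(o) = o²*(8 + o) (V(o) = (8 + o)*o² = o²*(8 + o))
B(m) = 9 - 3*m (B(m) = (-3 + m)*(-3) = 9 - 3*m)
A(d) = 2*d/3
A(B(7)) + V(-14) = 2*(9 - 3*7)/3 + (-14)²*(8 - 14) = 2*(9 - 21)/3 + 196*(-6) = (⅔)*(-12) - 1176 = -8 - 1176 = -1184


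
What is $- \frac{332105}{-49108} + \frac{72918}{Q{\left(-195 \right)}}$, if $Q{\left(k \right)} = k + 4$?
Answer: $- \frac{3517425089}{9379628} \approx -375.01$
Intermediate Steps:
$Q{\left(k \right)} = 4 + k$
$- \frac{332105}{-49108} + \frac{72918}{Q{\left(-195 \right)}} = - \frac{332105}{-49108} + \frac{72918}{4 - 195} = \left(-332105\right) \left(- \frac{1}{49108}\right) + \frac{72918}{-191} = \frac{332105}{49108} + 72918 \left(- \frac{1}{191}\right) = \frac{332105}{49108} - \frac{72918}{191} = - \frac{3517425089}{9379628}$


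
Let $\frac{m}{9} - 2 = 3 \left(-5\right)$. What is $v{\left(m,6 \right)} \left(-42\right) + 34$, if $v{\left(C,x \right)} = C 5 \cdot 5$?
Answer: $122884$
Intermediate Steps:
$m = -117$ ($m = 18 + 9 \cdot 3 \left(-5\right) = 18 + 9 \left(-15\right) = 18 - 135 = -117$)
$v{\left(C,x \right)} = 25 C$ ($v{\left(C,x \right)} = 5 C 5 = 25 C$)
$v{\left(m,6 \right)} \left(-42\right) + 34 = 25 \left(-117\right) \left(-42\right) + 34 = \left(-2925\right) \left(-42\right) + 34 = 122850 + 34 = 122884$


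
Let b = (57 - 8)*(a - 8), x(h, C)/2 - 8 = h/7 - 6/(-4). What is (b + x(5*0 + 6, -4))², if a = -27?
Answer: 140659600/49 ≈ 2.8706e+6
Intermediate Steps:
x(h, C) = 19 + 2*h/7 (x(h, C) = 16 + 2*(h/7 - 6/(-4)) = 16 + 2*(h*(⅐) - 6*(-¼)) = 16 + 2*(h/7 + 3/2) = 16 + 2*(3/2 + h/7) = 16 + (3 + 2*h/7) = 19 + 2*h/7)
b = -1715 (b = (57 - 8)*(-27 - 8) = 49*(-35) = -1715)
(b + x(5*0 + 6, -4))² = (-1715 + (19 + 2*(5*0 + 6)/7))² = (-1715 + (19 + 2*(0 + 6)/7))² = (-1715 + (19 + (2/7)*6))² = (-1715 + (19 + 12/7))² = (-1715 + 145/7)² = (-11860/7)² = 140659600/49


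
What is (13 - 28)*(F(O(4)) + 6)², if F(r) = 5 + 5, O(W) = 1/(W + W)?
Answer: -3840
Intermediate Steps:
O(W) = 1/(2*W)
F(r) = 10
(13 - 28)*(F(O(4)) + 6)² = (13 - 28)*(10 + 6)² = -15*16² = -15*256 = -3840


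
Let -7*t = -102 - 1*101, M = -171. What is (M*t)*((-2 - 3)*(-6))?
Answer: -148770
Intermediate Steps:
t = 29 (t = -(-102 - 1*101)/7 = -(-102 - 101)/7 = -⅐*(-203) = 29)
(M*t)*((-2 - 3)*(-6)) = (-171*29)*((-2 - 3)*(-6)) = -(-24795)*(-6) = -4959*30 = -148770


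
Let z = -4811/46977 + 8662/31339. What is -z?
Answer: -5227405/30045147 ≈ -0.17399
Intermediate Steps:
z = 5227405/30045147 (z = -4811*1/46977 + 8662*(1/31339) = -4811/46977 + 8662/31339 = 5227405/30045147 ≈ 0.17399)
-z = -1*5227405/30045147 = -5227405/30045147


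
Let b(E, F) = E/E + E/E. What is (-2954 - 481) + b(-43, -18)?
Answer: -3433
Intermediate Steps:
b(E, F) = 2 (b(E, F) = 1 + 1 = 2)
(-2954 - 481) + b(-43, -18) = (-2954 - 481) + 2 = -3435 + 2 = -3433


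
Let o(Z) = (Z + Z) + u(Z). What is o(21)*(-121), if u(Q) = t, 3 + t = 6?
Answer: -5445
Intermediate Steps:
t = 3 (t = -3 + 6 = 3)
u(Q) = 3
o(Z) = 3 + 2*Z (o(Z) = (Z + Z) + 3 = 2*Z + 3 = 3 + 2*Z)
o(21)*(-121) = (3 + 2*21)*(-121) = (3 + 42)*(-121) = 45*(-121) = -5445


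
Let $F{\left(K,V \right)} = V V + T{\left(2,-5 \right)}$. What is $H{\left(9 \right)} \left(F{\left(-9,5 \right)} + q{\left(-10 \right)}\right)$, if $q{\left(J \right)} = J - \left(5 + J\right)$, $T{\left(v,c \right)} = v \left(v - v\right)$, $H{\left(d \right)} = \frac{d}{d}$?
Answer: $20$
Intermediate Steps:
$H{\left(d \right)} = 1$
$T{\left(v,c \right)} = 0$ ($T{\left(v,c \right)} = v 0 = 0$)
$q{\left(J \right)} = -5$
$F{\left(K,V \right)} = V^{2}$ ($F{\left(K,V \right)} = V V + 0 = V^{2} + 0 = V^{2}$)
$H{\left(9 \right)} \left(F{\left(-9,5 \right)} + q{\left(-10 \right)}\right) = 1 \left(5^{2} - 5\right) = 1 \left(25 - 5\right) = 1 \cdot 20 = 20$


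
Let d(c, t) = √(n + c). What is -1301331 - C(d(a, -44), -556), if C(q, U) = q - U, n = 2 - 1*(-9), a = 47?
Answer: -1301887 - √58 ≈ -1.3019e+6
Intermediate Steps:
n = 11 (n = 2 + 9 = 11)
d(c, t) = √(11 + c)
-1301331 - C(d(a, -44), -556) = -1301331 - (√(11 + 47) - 1*(-556)) = -1301331 - (√58 + 556) = -1301331 - (556 + √58) = -1301331 + (-556 - √58) = -1301887 - √58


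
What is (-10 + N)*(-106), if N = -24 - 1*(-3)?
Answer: 3286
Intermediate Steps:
N = -21 (N = -24 + 3 = -21)
(-10 + N)*(-106) = (-10 - 21)*(-106) = -31*(-106) = 3286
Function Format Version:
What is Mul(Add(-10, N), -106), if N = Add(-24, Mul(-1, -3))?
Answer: 3286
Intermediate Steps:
N = -21 (N = Add(-24, 3) = -21)
Mul(Add(-10, N), -106) = Mul(Add(-10, -21), -106) = Mul(-31, -106) = 3286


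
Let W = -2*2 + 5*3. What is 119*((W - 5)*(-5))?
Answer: -3570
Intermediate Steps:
W = 11 (W = -4 + 15 = 11)
119*((W - 5)*(-5)) = 119*((11 - 5)*(-5)) = 119*(6*(-5)) = 119*(-30) = -3570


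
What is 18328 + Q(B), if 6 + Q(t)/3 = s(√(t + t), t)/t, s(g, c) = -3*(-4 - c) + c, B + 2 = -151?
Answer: 311470/17 ≈ 18322.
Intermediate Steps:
B = -153 (B = -2 - 151 = -153)
s(g, c) = 12 + 4*c (s(g, c) = (12 + 3*c) + c = 12 + 4*c)
Q(t) = -18 + 3*(12 + 4*t)/t (Q(t) = -18 + 3*((12 + 4*t)/t) = -18 + 3*(12 + 4*t)/t)
18328 + Q(B) = 18328 + (-6 + 36/(-153)) = 18328 + (-6 + 36*(-1/153)) = 18328 + (-6 - 4/17) = 18328 - 106/17 = 311470/17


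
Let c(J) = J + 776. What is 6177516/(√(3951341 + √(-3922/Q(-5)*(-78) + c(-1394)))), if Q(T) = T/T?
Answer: 6177516/√(3951341 + 3*√33922) ≈ 3107.5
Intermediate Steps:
Q(T) = 1
c(J) = 776 + J
6177516/(√(3951341 + √(-3922/Q(-5)*(-78) + c(-1394)))) = 6177516/(√(3951341 + √(-3922/1*(-78) + (776 - 1394)))) = 6177516/(√(3951341 + √(-3922*(-78) - 618))) = 6177516/(√(3951341 + √(305916 - 618))) = 6177516/(√(3951341 + √305298)) = 6177516/(√(3951341 + 3*√33922)) = 6177516/√(3951341 + 3*√33922)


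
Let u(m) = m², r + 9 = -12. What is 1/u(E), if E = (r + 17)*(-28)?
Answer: 1/12544 ≈ 7.9719e-5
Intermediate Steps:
r = -21 (r = -9 - 12 = -21)
E = 112 (E = (-21 + 17)*(-28) = -4*(-28) = 112)
1/u(E) = 1/(112²) = 1/12544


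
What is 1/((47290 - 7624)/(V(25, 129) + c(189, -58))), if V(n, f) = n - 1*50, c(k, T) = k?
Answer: 82/19833 ≈ 0.0041345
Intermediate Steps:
V(n, f) = -50 + n (V(n, f) = n - 50 = -50 + n)
1/((47290 - 7624)/(V(25, 129) + c(189, -58))) = 1/((47290 - 7624)/((-50 + 25) + 189)) = 1/(39666/(-25 + 189)) = 1/(39666/164) = 1/(39666*(1/164)) = 1/(19833/82) = 82/19833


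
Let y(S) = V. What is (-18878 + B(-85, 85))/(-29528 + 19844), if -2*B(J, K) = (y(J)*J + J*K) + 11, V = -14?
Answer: 7933/4842 ≈ 1.6384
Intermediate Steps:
y(S) = -14
B(J, K) = -11/2 + 7*J - J*K/2 (B(J, K) = -((-14*J + J*K) + 11)/2 = -(11 - 14*J + J*K)/2 = -11/2 + 7*J - J*K/2)
(-18878 + B(-85, 85))/(-29528 + 19844) = (-18878 + (-11/2 + 7*(-85) - 1/2*(-85)*85))/(-29528 + 19844) = (-18878 + (-11/2 - 595 + 7225/2))/(-9684) = (-18878 + 3012)*(-1/9684) = -15866*(-1/9684) = 7933/4842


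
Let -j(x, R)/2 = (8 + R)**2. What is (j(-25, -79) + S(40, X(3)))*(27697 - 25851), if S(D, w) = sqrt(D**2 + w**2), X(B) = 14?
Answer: -18611372 + 3692*sqrt(449) ≈ -1.8533e+7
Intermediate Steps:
j(x, R) = -2*(8 + R)**2
(j(-25, -79) + S(40, X(3)))*(27697 - 25851) = (-2*(8 - 79)**2 + sqrt(40**2 + 14**2))*(27697 - 25851) = (-2*(-71)**2 + sqrt(1600 + 196))*1846 = (-2*5041 + sqrt(1796))*1846 = (-10082 + 2*sqrt(449))*1846 = -18611372 + 3692*sqrt(449)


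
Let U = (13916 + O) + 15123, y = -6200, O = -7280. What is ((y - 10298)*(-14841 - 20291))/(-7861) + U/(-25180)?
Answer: -14594693839979/197939980 ≈ -73733.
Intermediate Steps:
U = 21759 (U = (13916 - 7280) + 15123 = 6636 + 15123 = 21759)
((y - 10298)*(-14841 - 20291))/(-7861) + U/(-25180) = ((-6200 - 10298)*(-14841 - 20291))/(-7861) + 21759/(-25180) = -16498*(-35132)*(-1/7861) + 21759*(-1/25180) = 579607736*(-1/7861) - 21759/25180 = -579607736/7861 - 21759/25180 = -14594693839979/197939980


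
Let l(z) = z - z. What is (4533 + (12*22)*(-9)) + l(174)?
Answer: 2157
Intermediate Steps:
l(z) = 0
(4533 + (12*22)*(-9)) + l(174) = (4533 + (12*22)*(-9)) + 0 = (4533 + 264*(-9)) + 0 = (4533 - 2376) + 0 = 2157 + 0 = 2157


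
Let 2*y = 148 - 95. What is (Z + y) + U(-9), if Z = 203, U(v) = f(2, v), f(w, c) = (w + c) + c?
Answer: 427/2 ≈ 213.50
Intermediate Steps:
f(w, c) = w + 2*c (f(w, c) = (c + w) + c = w + 2*c)
U(v) = 2 + 2*v
y = 53/2 (y = (148 - 95)/2 = (1/2)*53 = 53/2 ≈ 26.500)
(Z + y) + U(-9) = (203 + 53/2) + (2 + 2*(-9)) = 459/2 + (2 - 18) = 459/2 - 16 = 427/2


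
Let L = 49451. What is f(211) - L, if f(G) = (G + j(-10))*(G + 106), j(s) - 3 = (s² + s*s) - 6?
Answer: 79885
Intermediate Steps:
j(s) = -3 + 2*s² (j(s) = 3 + ((s² + s*s) - 6) = 3 + ((s² + s²) - 6) = 3 + (2*s² - 6) = 3 + (-6 + 2*s²) = -3 + 2*s²)
f(G) = (106 + G)*(197 + G) (f(G) = (G + (-3 + 2*(-10)²))*(G + 106) = (G + (-3 + 2*100))*(106 + G) = (G + (-3 + 200))*(106 + G) = (G + 197)*(106 + G) = (197 + G)*(106 + G) = (106 + G)*(197 + G))
f(211) - L = (20882 + 211² + 303*211) - 1*49451 = (20882 + 44521 + 63933) - 49451 = 129336 - 49451 = 79885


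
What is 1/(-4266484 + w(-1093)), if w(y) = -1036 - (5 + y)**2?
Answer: -1/5451264 ≈ -1.8344e-7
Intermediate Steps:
1/(-4266484 + w(-1093)) = 1/(-4266484 + (-1036 - (5 - 1093)**2)) = 1/(-4266484 + (-1036 - 1*(-1088)**2)) = 1/(-4266484 + (-1036 - 1*1183744)) = 1/(-4266484 + (-1036 - 1183744)) = 1/(-4266484 - 1184780) = 1/(-5451264) = -1/5451264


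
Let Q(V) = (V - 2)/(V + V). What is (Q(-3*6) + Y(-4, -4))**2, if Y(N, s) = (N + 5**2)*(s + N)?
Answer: 2271049/81 ≈ 28038.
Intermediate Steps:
Q(V) = (-2 + V)/(2*V) (Q(V) = (-2 + V)/((2*V)) = (-2 + V)*(1/(2*V)) = (-2 + V)/(2*V))
Y(N, s) = (25 + N)*(N + s) (Y(N, s) = (N + 25)*(N + s) = (25 + N)*(N + s))
(Q(-3*6) + Y(-4, -4))**2 = ((-2 - 3*6)/(2*((-3*6))) + ((-4)**2 + 25*(-4) + 25*(-4) - 4*(-4)))**2 = ((1/2)*(-2 - 18)/(-18) + (16 - 100 - 100 + 16))**2 = ((1/2)*(-1/18)*(-20) - 168)**2 = (5/9 - 168)**2 = (-1507/9)**2 = 2271049/81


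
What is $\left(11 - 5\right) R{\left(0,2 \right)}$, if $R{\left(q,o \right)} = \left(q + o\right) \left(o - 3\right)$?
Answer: $-12$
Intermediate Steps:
$R{\left(q,o \right)} = \left(-3 + o\right) \left(o + q\right)$ ($R{\left(q,o \right)} = \left(o + q\right) \left(-3 + o\right) = \left(-3 + o\right) \left(o + q\right)$)
$\left(11 - 5\right) R{\left(0,2 \right)} = \left(11 - 5\right) \left(2^{2} - 6 - 0 + 2 \cdot 0\right) = 6 \left(4 - 6 + 0 + 0\right) = 6 \left(-2\right) = -12$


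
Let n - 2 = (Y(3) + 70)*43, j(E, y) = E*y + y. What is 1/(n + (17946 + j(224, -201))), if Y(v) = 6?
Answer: -1/24009 ≈ -4.1651e-5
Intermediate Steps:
j(E, y) = y + E*y
n = 3270 (n = 2 + (6 + 70)*43 = 2 + 76*43 = 2 + 3268 = 3270)
1/(n + (17946 + j(224, -201))) = 1/(3270 + (17946 - 201*(1 + 224))) = 1/(3270 + (17946 - 201*225)) = 1/(3270 + (17946 - 45225)) = 1/(3270 - 27279) = 1/(-24009) = -1/24009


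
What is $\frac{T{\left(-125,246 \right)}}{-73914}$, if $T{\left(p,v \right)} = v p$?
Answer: $\frac{5125}{12319} \approx 0.41602$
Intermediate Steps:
$T{\left(p,v \right)} = p v$
$\frac{T{\left(-125,246 \right)}}{-73914} = \frac{\left(-125\right) 246}{-73914} = \left(-30750\right) \left(- \frac{1}{73914}\right) = \frac{5125}{12319}$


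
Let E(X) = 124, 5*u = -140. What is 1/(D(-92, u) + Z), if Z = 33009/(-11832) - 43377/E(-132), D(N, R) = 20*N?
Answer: -122264/268076575 ≈ -0.00045608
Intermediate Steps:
u = -28 (u = (⅕)*(-140) = -28)
Z = -43110815/122264 (Z = 33009/(-11832) - 43377/124 = 33009*(-1/11832) - 43377*1/124 = -11003/3944 - 43377/124 = -43110815/122264 ≈ -352.60)
1/(D(-92, u) + Z) = 1/(20*(-92) - 43110815/122264) = 1/(-1840 - 43110815/122264) = 1/(-268076575/122264) = -122264/268076575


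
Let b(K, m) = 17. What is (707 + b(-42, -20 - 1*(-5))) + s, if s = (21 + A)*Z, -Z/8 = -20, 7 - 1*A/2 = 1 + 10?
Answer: 2804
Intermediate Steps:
A = -8 (A = 14 - 2*(1 + 10) = 14 - 2*11 = 14 - 22 = -8)
Z = 160 (Z = -8*(-20) = 160)
s = 2080 (s = (21 - 8)*160 = 13*160 = 2080)
(707 + b(-42, -20 - 1*(-5))) + s = (707 + 17) + 2080 = 724 + 2080 = 2804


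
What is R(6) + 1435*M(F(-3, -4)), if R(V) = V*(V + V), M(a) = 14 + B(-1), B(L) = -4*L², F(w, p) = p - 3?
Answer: 14422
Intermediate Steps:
F(w, p) = -3 + p
M(a) = 10 (M(a) = 14 - 4*(-1)² = 14 - 4*1 = 14 - 4 = 10)
R(V) = 2*V² (R(V) = V*(2*V) = 2*V²)
R(6) + 1435*M(F(-3, -4)) = 2*6² + 1435*10 = 2*36 + 14350 = 72 + 14350 = 14422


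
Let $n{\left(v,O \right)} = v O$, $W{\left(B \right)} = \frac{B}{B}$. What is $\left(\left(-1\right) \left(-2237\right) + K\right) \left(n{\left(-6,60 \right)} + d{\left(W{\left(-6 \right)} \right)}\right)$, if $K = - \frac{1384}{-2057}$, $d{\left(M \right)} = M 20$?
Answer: $- \frac{92057860}{121} \approx -7.6081 \cdot 10^{5}$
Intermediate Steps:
$W{\left(B \right)} = 1$
$d{\left(M \right)} = 20 M$
$K = \frac{1384}{2057}$ ($K = \left(-1384\right) \left(- \frac{1}{2057}\right) = \frac{1384}{2057} \approx 0.67282$)
$n{\left(v,O \right)} = O v$
$\left(\left(-1\right) \left(-2237\right) + K\right) \left(n{\left(-6,60 \right)} + d{\left(W{\left(-6 \right)} \right)}\right) = \left(\left(-1\right) \left(-2237\right) + \frac{1384}{2057}\right) \left(60 \left(-6\right) + 20 \cdot 1\right) = \left(2237 + \frac{1384}{2057}\right) \left(-360 + 20\right) = \frac{4602893}{2057} \left(-340\right) = - \frac{92057860}{121}$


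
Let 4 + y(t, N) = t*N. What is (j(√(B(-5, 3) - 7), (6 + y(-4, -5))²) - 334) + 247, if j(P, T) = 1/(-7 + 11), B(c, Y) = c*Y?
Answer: -347/4 ≈ -86.750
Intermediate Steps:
B(c, Y) = Y*c
y(t, N) = -4 + N*t (y(t, N) = -4 + t*N = -4 + N*t)
j(P, T) = ¼ (j(P, T) = 1/4 = ¼)
(j(√(B(-5, 3) - 7), (6 + y(-4, -5))²) - 334) + 247 = (¼ - 334) + 247 = -1335/4 + 247 = -347/4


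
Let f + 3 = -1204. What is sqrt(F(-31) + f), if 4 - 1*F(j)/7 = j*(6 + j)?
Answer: 2*I*sqrt(1651) ≈ 81.265*I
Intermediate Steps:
f = -1207 (f = -3 - 1204 = -1207)
F(j) = 28 - 7*j*(6 + j)
sqrt(F(-31) + f) = sqrt((28 - 42*(-31) - 7*(-31)**2) - 1207) = sqrt((28 + 1302 - 7*961) - 1207) = sqrt((28 + 1302 - 6727) - 1207) = sqrt(-5397 - 1207) = sqrt(-6604) = 2*I*sqrt(1651)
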